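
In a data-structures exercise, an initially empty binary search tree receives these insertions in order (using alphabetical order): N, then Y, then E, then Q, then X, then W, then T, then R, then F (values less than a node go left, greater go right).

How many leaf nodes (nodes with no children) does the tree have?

Insert N: tree is empty, so N becomes the root.
Insert Y: Y > N → go right. Place as right child of N.
Insert E: E < N → go left. Place as left child of N.
Insert Q: Q > N → go right; Q < Y → go left. Place as left child of Y.
Insert X: X > N → go right; X < Y → go left; X > Q → go right. Place as right child of Q.
Insert W: W > N → go right; W < Y → go left; W > Q → go right; W < X → go left. Place as left child of X.
Insert T: T > N → go right; T < Y → go left; T > Q → go right; T < X → go left; T < W → go left. Place as left child of W.
Insert R: R > N → go right; R < Y → go left; R > Q → go right; R < X → go left; R < W → go left; R < T → go left. Place as left child of T.
Insert F: F < N → go left; F > E → go right. Place as right child of E.

Leaves: F, R — 2 in total.

2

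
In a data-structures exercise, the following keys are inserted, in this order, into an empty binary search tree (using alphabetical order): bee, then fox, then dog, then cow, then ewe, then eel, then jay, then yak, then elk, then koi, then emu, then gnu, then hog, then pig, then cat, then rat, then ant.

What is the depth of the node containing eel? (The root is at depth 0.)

bee: root
fox: right child of bee (depth 1)
dog: left child of fox (depth 2)
cow: left child of dog (depth 3)
ewe: right child of dog (depth 3)
eel: left child of ewe (depth 4)
jay: right child of fox (depth 2)
yak: right child of jay (depth 3)
elk: right child of eel (depth 5)
koi: left child of yak (depth 4)
emu: right child of elk (depth 6)
gnu: left child of jay (depth 3)
hog: right child of gnu (depth 4)
pig: right child of koi (depth 5)
cat: left child of cow (depth 4)
rat: right child of pig (depth 6)
ant: left child of bee (depth 1)

Path to eel: bee → fox → dog → ewe → eel, which is 4 edges.

4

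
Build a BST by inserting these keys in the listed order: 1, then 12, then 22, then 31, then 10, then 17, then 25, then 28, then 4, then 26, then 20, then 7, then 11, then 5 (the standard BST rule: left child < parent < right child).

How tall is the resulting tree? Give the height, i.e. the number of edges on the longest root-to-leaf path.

6

Resulting structure (node: left, right):
  1: L=–, R=12
  12: L=10, R=22
  22: L=17, R=31
  31: L=25, R=–
  10: L=4, R=11
  17: L=–, R=20
  25: L=–, R=28
  28: L=26, R=–
  4: L=–, R=7
  26: L=–, R=–
  20: L=–, R=–
  7: L=5, R=–
  11: L=–, R=–
  5: L=–, R=–

The deepest node is 26 at depth 6.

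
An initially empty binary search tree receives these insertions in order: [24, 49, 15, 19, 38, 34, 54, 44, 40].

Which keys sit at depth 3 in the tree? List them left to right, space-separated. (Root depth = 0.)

34 44

Resulting structure (node: left, right):
  24: L=15, R=49
  49: L=38, R=54
  15: L=–, R=19
  19: L=–, R=–
  38: L=34, R=44
  34: L=–, R=–
  54: L=–, R=–
  44: L=40, R=–
  40: L=–, R=–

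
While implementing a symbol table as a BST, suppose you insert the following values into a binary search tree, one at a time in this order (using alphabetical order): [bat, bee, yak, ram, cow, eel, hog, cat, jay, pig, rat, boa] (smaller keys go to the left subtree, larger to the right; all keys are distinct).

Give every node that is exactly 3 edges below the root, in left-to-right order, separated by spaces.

ram

Insert bat: tree is empty, so bat becomes the root.
Insert bee: bee > bat → go right. Place as right child of bat.
Insert yak: yak > bat → go right; yak > bee → go right. Place as right child of bee.
Insert ram: ram > bat → go right; ram > bee → go right; ram < yak → go left. Place as left child of yak.
Insert cow: cow > bat → go right; cow > bee → go right; cow < yak → go left; cow < ram → go left. Place as left child of ram.
Insert eel: eel > bat → go right; eel > bee → go right; eel < yak → go left; eel < ram → go left; eel > cow → go right. Place as right child of cow.
Insert hog: hog > bat → go right; hog > bee → go right; hog < yak → go left; hog < ram → go left; hog > cow → go right; hog > eel → go right. Place as right child of eel.
Insert cat: cat > bat → go right; cat > bee → go right; cat < yak → go left; cat < ram → go left; cat < cow → go left. Place as left child of cow.
Insert jay: jay > bat → go right; jay > bee → go right; jay < yak → go left; jay < ram → go left; jay > cow → go right; jay > eel → go right; jay > hog → go right. Place as right child of hog.
Insert pig: pig > bat → go right; pig > bee → go right; pig < yak → go left; pig < ram → go left; pig > cow → go right; pig > eel → go right; pig > hog → go right; pig > jay → go right. Place as right child of jay.
Insert rat: rat > bat → go right; rat > bee → go right; rat < yak → go left; rat > ram → go right. Place as right child of ram.
Insert boa: boa > bat → go right; boa > bee → go right; boa < yak → go left; boa < ram → go left; boa < cow → go left; boa < cat → go left. Place as left child of cat.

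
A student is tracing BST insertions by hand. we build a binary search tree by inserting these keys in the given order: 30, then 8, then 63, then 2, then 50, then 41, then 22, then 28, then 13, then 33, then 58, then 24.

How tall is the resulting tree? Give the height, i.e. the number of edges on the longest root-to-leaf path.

Resulting structure (node: left, right):
  30: L=8, R=63
  8: L=2, R=22
  63: L=50, R=–
  2: L=–, R=–
  50: L=41, R=58
  41: L=33, R=–
  22: L=13, R=28
  28: L=24, R=–
  13: L=–, R=–
  33: L=–, R=–
  58: L=–, R=–
  24: L=–, R=–

The deepest node is 33 at depth 4.

4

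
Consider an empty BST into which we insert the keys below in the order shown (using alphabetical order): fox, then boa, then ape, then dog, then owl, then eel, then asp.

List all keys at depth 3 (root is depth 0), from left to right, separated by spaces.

asp eel

Insert fox: tree is empty, so fox becomes the root.
Insert boa: boa < fox → go left. Place as left child of fox.
Insert ape: ape < fox → go left; ape < boa → go left. Place as left child of boa.
Insert dog: dog < fox → go left; dog > boa → go right. Place as right child of boa.
Insert owl: owl > fox → go right. Place as right child of fox.
Insert eel: eel < fox → go left; eel > boa → go right; eel > dog → go right. Place as right child of dog.
Insert asp: asp < fox → go left; asp < boa → go left; asp > ape → go right. Place as right child of ape.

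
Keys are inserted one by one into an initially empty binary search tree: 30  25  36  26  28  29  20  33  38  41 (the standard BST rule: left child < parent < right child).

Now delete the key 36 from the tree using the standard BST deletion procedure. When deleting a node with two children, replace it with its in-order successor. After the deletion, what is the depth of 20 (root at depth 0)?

2

Resulting structure (node: left, right):
  30: L=25, R=36
  25: L=20, R=26
  36: L=33, R=38
  26: L=–, R=28
  28: L=–, R=29
  29: L=–, R=–
  20: L=–, R=–
  33: L=–, R=–
  38: L=–, R=41
  41: L=–, R=–

Delete 36 (two children — replace with in-order successor).
After deletion, path to 20: 30 → 25 → 20.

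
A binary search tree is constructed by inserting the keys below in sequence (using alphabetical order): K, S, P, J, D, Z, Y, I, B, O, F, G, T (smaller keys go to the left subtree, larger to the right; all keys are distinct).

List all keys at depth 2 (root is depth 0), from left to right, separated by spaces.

Insert K: tree is empty, so K becomes the root.
Insert S: S > K → go right. Place as right child of K.
Insert P: P > K → go right; P < S → go left. Place as left child of S.
Insert J: J < K → go left. Place as left child of K.
Insert D: D < K → go left; D < J → go left. Place as left child of J.
Insert Z: Z > K → go right; Z > S → go right. Place as right child of S.
Insert Y: Y > K → go right; Y > S → go right; Y < Z → go left. Place as left child of Z.
Insert I: I < K → go left; I < J → go left; I > D → go right. Place as right child of D.
Insert B: B < K → go left; B < J → go left; B < D → go left. Place as left child of D.
Insert O: O > K → go right; O < S → go left; O < P → go left. Place as left child of P.
Insert F: F < K → go left; F < J → go left; F > D → go right; F < I → go left. Place as left child of I.
Insert G: G < K → go left; G < J → go left; G > D → go right; G < I → go left; G > F → go right. Place as right child of F.
Insert T: T > K → go right; T > S → go right; T < Z → go left; T < Y → go left. Place as left child of Y.

D P Z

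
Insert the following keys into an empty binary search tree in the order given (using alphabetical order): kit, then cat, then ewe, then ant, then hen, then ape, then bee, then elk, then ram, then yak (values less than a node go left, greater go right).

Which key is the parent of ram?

Insert kit: tree is empty, so kit becomes the root.
Insert cat: cat < kit → go left. Place as left child of kit.
Insert ewe: ewe < kit → go left; ewe > cat → go right. Place as right child of cat.
Insert ant: ant < kit → go left; ant < cat → go left. Place as left child of cat.
Insert hen: hen < kit → go left; hen > cat → go right; hen > ewe → go right. Place as right child of ewe.
Insert ape: ape < kit → go left; ape < cat → go left; ape > ant → go right. Place as right child of ant.
Insert bee: bee < kit → go left; bee < cat → go left; bee > ant → go right; bee > ape → go right. Place as right child of ape.
Insert elk: elk < kit → go left; elk > cat → go right; elk < ewe → go left. Place as left child of ewe.
Insert ram: ram > kit → go right. Place as right child of kit.
Insert yak: yak > kit → go right; yak > ram → go right. Place as right child of ram.

kit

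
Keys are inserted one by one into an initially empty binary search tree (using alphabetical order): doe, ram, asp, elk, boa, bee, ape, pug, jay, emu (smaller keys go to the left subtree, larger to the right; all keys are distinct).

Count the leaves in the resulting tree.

Insert doe: tree is empty, so doe becomes the root.
Insert ram: ram > doe → go right. Place as right child of doe.
Insert asp: asp < doe → go left. Place as left child of doe.
Insert elk: elk > doe → go right; elk < ram → go left. Place as left child of ram.
Insert boa: boa < doe → go left; boa > asp → go right. Place as right child of asp.
Insert bee: bee < doe → go left; bee > asp → go right; bee < boa → go left. Place as left child of boa.
Insert ape: ape < doe → go left; ape < asp → go left. Place as left child of asp.
Insert pug: pug > doe → go right; pug < ram → go left; pug > elk → go right. Place as right child of elk.
Insert jay: jay > doe → go right; jay < ram → go left; jay > elk → go right; jay < pug → go left. Place as left child of pug.
Insert emu: emu > doe → go right; emu < ram → go left; emu > elk → go right; emu < pug → go left; emu < jay → go left. Place as left child of jay.

Leaves: ape, bee, emu — 3 in total.

3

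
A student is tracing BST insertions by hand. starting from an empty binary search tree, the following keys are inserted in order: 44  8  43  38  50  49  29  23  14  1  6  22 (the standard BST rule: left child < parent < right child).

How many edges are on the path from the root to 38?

Insert 44: tree is empty, so 44 becomes the root.
Insert 8: 8 < 44 → go left. Place as left child of 44.
Insert 43: 43 < 44 → go left; 43 > 8 → go right. Place as right child of 8.
Insert 38: 38 < 44 → go left; 38 > 8 → go right; 38 < 43 → go left. Place as left child of 43.
Insert 50: 50 > 44 → go right. Place as right child of 44.
Insert 49: 49 > 44 → go right; 49 < 50 → go left. Place as left child of 50.
Insert 29: 29 < 44 → go left; 29 > 8 → go right; 29 < 43 → go left; 29 < 38 → go left. Place as left child of 38.
Insert 23: 23 < 44 → go left; 23 > 8 → go right; 23 < 43 → go left; 23 < 38 → go left; 23 < 29 → go left. Place as left child of 29.
Insert 14: 14 < 44 → go left; 14 > 8 → go right; 14 < 43 → go left; 14 < 38 → go left; 14 < 29 → go left; 14 < 23 → go left. Place as left child of 23.
Insert 1: 1 < 44 → go left; 1 < 8 → go left. Place as left child of 8.
Insert 6: 6 < 44 → go left; 6 < 8 → go left; 6 > 1 → go right. Place as right child of 1.
Insert 22: 22 < 44 → go left; 22 > 8 → go right; 22 < 43 → go left; 22 < 38 → go left; 22 < 29 → go left; 22 < 23 → go left; 22 > 14 → go right. Place as right child of 14.

Path to 38: 44 → 8 → 43 → 38, which is 3 edges.

3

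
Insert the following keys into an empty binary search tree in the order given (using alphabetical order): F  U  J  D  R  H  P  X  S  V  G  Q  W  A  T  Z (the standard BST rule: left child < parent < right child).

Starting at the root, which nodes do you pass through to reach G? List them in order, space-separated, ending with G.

Resulting structure (node: left, right):
  F: L=D, R=U
  U: L=J, R=X
  J: L=H, R=R
  D: L=A, R=–
  R: L=P, R=S
  H: L=G, R=–
  P: L=–, R=Q
  X: L=V, R=Z
  S: L=–, R=T
  V: L=–, R=W
  G: L=–, R=–
  Q: L=–, R=–
  W: L=–, R=–
  A: L=–, R=–
  T: L=–, R=–
  Z: L=–, R=–

F U J H G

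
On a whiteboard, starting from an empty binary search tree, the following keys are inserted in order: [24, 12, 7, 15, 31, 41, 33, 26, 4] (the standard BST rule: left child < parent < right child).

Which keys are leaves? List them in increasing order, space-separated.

4 15 26 33

Insert 24: tree is empty, so 24 becomes the root.
Insert 12: 12 < 24 → go left. Place as left child of 24.
Insert 7: 7 < 24 → go left; 7 < 12 → go left. Place as left child of 12.
Insert 15: 15 < 24 → go left; 15 > 12 → go right. Place as right child of 12.
Insert 31: 31 > 24 → go right. Place as right child of 24.
Insert 41: 41 > 24 → go right; 41 > 31 → go right. Place as right child of 31.
Insert 33: 33 > 24 → go right; 33 > 31 → go right; 33 < 41 → go left. Place as left child of 41.
Insert 26: 26 > 24 → go right; 26 < 31 → go left. Place as left child of 31.
Insert 4: 4 < 24 → go left; 4 < 12 → go left; 4 < 7 → go left. Place as left child of 7.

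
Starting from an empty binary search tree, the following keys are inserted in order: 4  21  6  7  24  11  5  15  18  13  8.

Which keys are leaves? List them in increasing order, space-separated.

5 8 13 18 24

Insert 4: tree is empty, so 4 becomes the root.
Insert 21: 21 > 4 → go right. Place as right child of 4.
Insert 6: 6 > 4 → go right; 6 < 21 → go left. Place as left child of 21.
Insert 7: 7 > 4 → go right; 7 < 21 → go left; 7 > 6 → go right. Place as right child of 6.
Insert 24: 24 > 4 → go right; 24 > 21 → go right. Place as right child of 21.
Insert 11: 11 > 4 → go right; 11 < 21 → go left; 11 > 6 → go right; 11 > 7 → go right. Place as right child of 7.
Insert 5: 5 > 4 → go right; 5 < 21 → go left; 5 < 6 → go left. Place as left child of 6.
Insert 15: 15 > 4 → go right; 15 < 21 → go left; 15 > 6 → go right; 15 > 7 → go right; 15 > 11 → go right. Place as right child of 11.
Insert 18: 18 > 4 → go right; 18 < 21 → go left; 18 > 6 → go right; 18 > 7 → go right; 18 > 11 → go right; 18 > 15 → go right. Place as right child of 15.
Insert 13: 13 > 4 → go right; 13 < 21 → go left; 13 > 6 → go right; 13 > 7 → go right; 13 > 11 → go right; 13 < 15 → go left. Place as left child of 15.
Insert 8: 8 > 4 → go right; 8 < 21 → go left; 8 > 6 → go right; 8 > 7 → go right; 8 < 11 → go left. Place as left child of 11.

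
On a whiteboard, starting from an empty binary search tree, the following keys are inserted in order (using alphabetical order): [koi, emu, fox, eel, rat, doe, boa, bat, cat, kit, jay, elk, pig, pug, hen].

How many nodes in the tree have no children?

Resulting structure (node: left, right):
  koi: L=emu, R=rat
  emu: L=eel, R=fox
  fox: L=–, R=kit
  eel: L=doe, R=elk
  rat: L=pig, R=–
  doe: L=boa, R=–
  boa: L=bat, R=cat
  bat: L=–, R=–
  cat: L=–, R=–
  kit: L=jay, R=–
  jay: L=hen, R=–
  elk: L=–, R=–
  pig: L=–, R=pug
  pug: L=–, R=–
  hen: L=–, R=–

Leaves: bat, cat, elk, hen, pug — 5 in total.

5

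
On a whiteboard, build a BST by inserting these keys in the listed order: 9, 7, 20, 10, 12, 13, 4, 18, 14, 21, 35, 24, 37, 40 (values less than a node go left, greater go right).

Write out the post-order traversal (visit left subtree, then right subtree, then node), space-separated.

4 7 14 18 13 12 10 24 40 37 35 21 20 9

Insert 9: tree is empty, so 9 becomes the root.
Insert 7: 7 < 9 → go left. Place as left child of 9.
Insert 20: 20 > 9 → go right. Place as right child of 9.
Insert 10: 10 > 9 → go right; 10 < 20 → go left. Place as left child of 20.
Insert 12: 12 > 9 → go right; 12 < 20 → go left; 12 > 10 → go right. Place as right child of 10.
Insert 13: 13 > 9 → go right; 13 < 20 → go left; 13 > 10 → go right; 13 > 12 → go right. Place as right child of 12.
Insert 4: 4 < 9 → go left; 4 < 7 → go left. Place as left child of 7.
Insert 18: 18 > 9 → go right; 18 < 20 → go left; 18 > 10 → go right; 18 > 12 → go right; 18 > 13 → go right. Place as right child of 13.
Insert 14: 14 > 9 → go right; 14 < 20 → go left; 14 > 10 → go right; 14 > 12 → go right; 14 > 13 → go right; 14 < 18 → go left. Place as left child of 18.
Insert 21: 21 > 9 → go right; 21 > 20 → go right. Place as right child of 20.
Insert 35: 35 > 9 → go right; 35 > 20 → go right; 35 > 21 → go right. Place as right child of 21.
Insert 24: 24 > 9 → go right; 24 > 20 → go right; 24 > 21 → go right; 24 < 35 → go left. Place as left child of 35.
Insert 37: 37 > 9 → go right; 37 > 20 → go right; 37 > 21 → go right; 37 > 35 → go right. Place as right child of 35.
Insert 40: 40 > 9 → go right; 40 > 20 → go right; 40 > 21 → go right; 40 > 35 → go right; 40 > 37 → go right. Place as right child of 37.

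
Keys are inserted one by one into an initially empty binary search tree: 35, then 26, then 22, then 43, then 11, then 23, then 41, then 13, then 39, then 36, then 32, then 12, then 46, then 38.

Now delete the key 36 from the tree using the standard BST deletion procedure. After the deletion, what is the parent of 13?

11

Insert 35: tree is empty, so 35 becomes the root.
Insert 26: 26 < 35 → go left. Place as left child of 35.
Insert 22: 22 < 35 → go left; 22 < 26 → go left. Place as left child of 26.
Insert 43: 43 > 35 → go right. Place as right child of 35.
Insert 11: 11 < 35 → go left; 11 < 26 → go left; 11 < 22 → go left. Place as left child of 22.
Insert 23: 23 < 35 → go left; 23 < 26 → go left; 23 > 22 → go right. Place as right child of 22.
Insert 41: 41 > 35 → go right; 41 < 43 → go left. Place as left child of 43.
Insert 13: 13 < 35 → go left; 13 < 26 → go left; 13 < 22 → go left; 13 > 11 → go right. Place as right child of 11.
Insert 39: 39 > 35 → go right; 39 < 43 → go left; 39 < 41 → go left. Place as left child of 41.
Insert 36: 36 > 35 → go right; 36 < 43 → go left; 36 < 41 → go left; 36 < 39 → go left. Place as left child of 39.
Insert 32: 32 < 35 → go left; 32 > 26 → go right. Place as right child of 26.
Insert 12: 12 < 35 → go left; 12 < 26 → go left; 12 < 22 → go left; 12 > 11 → go right; 12 < 13 → go left. Place as left child of 13.
Insert 46: 46 > 35 → go right; 46 > 43 → go right. Place as right child of 43.
Insert 38: 38 > 35 → go right; 38 < 43 → go left; 38 < 41 → go left; 38 < 39 → go left; 38 > 36 → go right. Place as right child of 36.

Delete 36 (at most one child — splice it out).
After deletion, 13's parent is 11.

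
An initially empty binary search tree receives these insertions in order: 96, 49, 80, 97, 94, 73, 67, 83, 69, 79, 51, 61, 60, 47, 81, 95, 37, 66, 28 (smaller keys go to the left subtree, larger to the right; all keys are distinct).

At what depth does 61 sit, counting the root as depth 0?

6

Insert 96: tree is empty, so 96 becomes the root.
Insert 49: 49 < 96 → go left. Place as left child of 96.
Insert 80: 80 < 96 → go left; 80 > 49 → go right. Place as right child of 49.
Insert 97: 97 > 96 → go right. Place as right child of 96.
Insert 94: 94 < 96 → go left; 94 > 49 → go right; 94 > 80 → go right. Place as right child of 80.
Insert 73: 73 < 96 → go left; 73 > 49 → go right; 73 < 80 → go left. Place as left child of 80.
Insert 67: 67 < 96 → go left; 67 > 49 → go right; 67 < 80 → go left; 67 < 73 → go left. Place as left child of 73.
Insert 83: 83 < 96 → go left; 83 > 49 → go right; 83 > 80 → go right; 83 < 94 → go left. Place as left child of 94.
Insert 69: 69 < 96 → go left; 69 > 49 → go right; 69 < 80 → go left; 69 < 73 → go left; 69 > 67 → go right. Place as right child of 67.
Insert 79: 79 < 96 → go left; 79 > 49 → go right; 79 < 80 → go left; 79 > 73 → go right. Place as right child of 73.
Insert 51: 51 < 96 → go left; 51 > 49 → go right; 51 < 80 → go left; 51 < 73 → go left; 51 < 67 → go left. Place as left child of 67.
Insert 61: 61 < 96 → go left; 61 > 49 → go right; 61 < 80 → go left; 61 < 73 → go left; 61 < 67 → go left; 61 > 51 → go right. Place as right child of 51.
Insert 60: 60 < 96 → go left; 60 > 49 → go right; 60 < 80 → go left; 60 < 73 → go left; 60 < 67 → go left; 60 > 51 → go right; 60 < 61 → go left. Place as left child of 61.
Insert 47: 47 < 96 → go left; 47 < 49 → go left. Place as left child of 49.
Insert 81: 81 < 96 → go left; 81 > 49 → go right; 81 > 80 → go right; 81 < 94 → go left; 81 < 83 → go left. Place as left child of 83.
Insert 95: 95 < 96 → go left; 95 > 49 → go right; 95 > 80 → go right; 95 > 94 → go right. Place as right child of 94.
Insert 37: 37 < 96 → go left; 37 < 49 → go left; 37 < 47 → go left. Place as left child of 47.
Insert 66: 66 < 96 → go left; 66 > 49 → go right; 66 < 80 → go left; 66 < 73 → go left; 66 < 67 → go left; 66 > 51 → go right; 66 > 61 → go right. Place as right child of 61.
Insert 28: 28 < 96 → go left; 28 < 49 → go left; 28 < 47 → go left; 28 < 37 → go left. Place as left child of 37.

Path to 61: 96 → 49 → 80 → 73 → 67 → 51 → 61, which is 6 edges.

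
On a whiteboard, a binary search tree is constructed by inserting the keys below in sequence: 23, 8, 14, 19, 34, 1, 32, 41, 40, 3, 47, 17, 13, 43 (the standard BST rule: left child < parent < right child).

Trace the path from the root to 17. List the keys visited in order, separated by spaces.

23 8 14 19 17

Insert 23: tree is empty, so 23 becomes the root.
Insert 8: 8 < 23 → go left. Place as left child of 23.
Insert 14: 14 < 23 → go left; 14 > 8 → go right. Place as right child of 8.
Insert 19: 19 < 23 → go left; 19 > 8 → go right; 19 > 14 → go right. Place as right child of 14.
Insert 34: 34 > 23 → go right. Place as right child of 23.
Insert 1: 1 < 23 → go left; 1 < 8 → go left. Place as left child of 8.
Insert 32: 32 > 23 → go right; 32 < 34 → go left. Place as left child of 34.
Insert 41: 41 > 23 → go right; 41 > 34 → go right. Place as right child of 34.
Insert 40: 40 > 23 → go right; 40 > 34 → go right; 40 < 41 → go left. Place as left child of 41.
Insert 3: 3 < 23 → go left; 3 < 8 → go left; 3 > 1 → go right. Place as right child of 1.
Insert 47: 47 > 23 → go right; 47 > 34 → go right; 47 > 41 → go right. Place as right child of 41.
Insert 17: 17 < 23 → go left; 17 > 8 → go right; 17 > 14 → go right; 17 < 19 → go left. Place as left child of 19.
Insert 13: 13 < 23 → go left; 13 > 8 → go right; 13 < 14 → go left. Place as left child of 14.
Insert 43: 43 > 23 → go right; 43 > 34 → go right; 43 > 41 → go right; 43 < 47 → go left. Place as left child of 47.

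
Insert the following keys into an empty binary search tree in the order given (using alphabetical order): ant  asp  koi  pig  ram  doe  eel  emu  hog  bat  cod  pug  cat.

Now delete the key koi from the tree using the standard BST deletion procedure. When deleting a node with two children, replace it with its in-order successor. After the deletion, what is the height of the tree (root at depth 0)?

ant: root
asp: right child of ant (depth 1)
koi: right child of asp (depth 2)
pig: right child of koi (depth 3)
ram: right child of pig (depth 4)
doe: left child of koi (depth 3)
eel: right child of doe (depth 4)
emu: right child of eel (depth 5)
hog: right child of emu (depth 6)
bat: left child of doe (depth 4)
cod: right child of bat (depth 5)
pug: left child of ram (depth 5)
cat: left child of cod (depth 6)

Delete koi (two children — replace with in-order successor).
After deletion, deepest node is hog at depth 6.

6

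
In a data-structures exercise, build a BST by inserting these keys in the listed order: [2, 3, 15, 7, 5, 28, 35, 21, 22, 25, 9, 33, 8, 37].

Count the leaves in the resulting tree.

5

Resulting structure (node: left, right):
  2: L=–, R=3
  3: L=–, R=15
  15: L=7, R=28
  7: L=5, R=9
  5: L=–, R=–
  28: L=21, R=35
  35: L=33, R=37
  21: L=–, R=22
  22: L=–, R=25
  25: L=–, R=–
  9: L=8, R=–
  33: L=–, R=–
  8: L=–, R=–
  37: L=–, R=–

Leaves: 5, 8, 25, 33, 37 — 5 in total.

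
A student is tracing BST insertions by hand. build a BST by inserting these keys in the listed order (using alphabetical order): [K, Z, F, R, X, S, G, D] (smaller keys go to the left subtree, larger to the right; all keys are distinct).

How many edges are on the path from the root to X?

K: root
Z: right child of K (depth 1)
F: left child of K (depth 1)
R: left child of Z (depth 2)
X: right child of R (depth 3)
S: left child of X (depth 4)
G: right child of F (depth 2)
D: left child of F (depth 2)

Path to X: K → Z → R → X, which is 3 edges.

3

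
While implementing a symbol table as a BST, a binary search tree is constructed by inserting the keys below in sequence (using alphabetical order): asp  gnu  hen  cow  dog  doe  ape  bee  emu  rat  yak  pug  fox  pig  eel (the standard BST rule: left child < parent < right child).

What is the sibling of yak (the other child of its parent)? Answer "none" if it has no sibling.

asp: root
gnu: right child of asp (depth 1)
hen: right child of gnu (depth 2)
cow: left child of gnu (depth 2)
dog: right child of cow (depth 3)
doe: left child of dog (depth 4)
ape: left child of asp (depth 1)
bee: left child of cow (depth 3)
emu: right child of dog (depth 4)
rat: right child of hen (depth 3)
yak: right child of rat (depth 4)
pug: left child of rat (depth 4)
fox: right child of emu (depth 5)
pig: left child of pug (depth 5)
eel: left child of emu (depth 5)

yak's parent is rat; the other child of rat is pug.

pug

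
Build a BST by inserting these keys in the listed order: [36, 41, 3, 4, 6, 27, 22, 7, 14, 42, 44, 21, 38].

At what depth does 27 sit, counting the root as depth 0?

4

Resulting structure (node: left, right):
  36: L=3, R=41
  41: L=38, R=42
  3: L=–, R=4
  4: L=–, R=6
  6: L=–, R=27
  27: L=22, R=–
  22: L=7, R=–
  7: L=–, R=14
  14: L=–, R=21
  42: L=–, R=44
  44: L=–, R=–
  21: L=–, R=–
  38: L=–, R=–

Path to 27: 36 → 3 → 4 → 6 → 27, which is 4 edges.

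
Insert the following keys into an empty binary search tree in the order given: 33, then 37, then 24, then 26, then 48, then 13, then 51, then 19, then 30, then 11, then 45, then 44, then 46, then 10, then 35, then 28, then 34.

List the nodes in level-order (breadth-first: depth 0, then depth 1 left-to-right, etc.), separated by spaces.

33 24 37 13 26 35 48 11 19 30 34 45 51 10 28 44 46

Insert 33: tree is empty, so 33 becomes the root.
Insert 37: 37 > 33 → go right. Place as right child of 33.
Insert 24: 24 < 33 → go left. Place as left child of 33.
Insert 26: 26 < 33 → go left; 26 > 24 → go right. Place as right child of 24.
Insert 48: 48 > 33 → go right; 48 > 37 → go right. Place as right child of 37.
Insert 13: 13 < 33 → go left; 13 < 24 → go left. Place as left child of 24.
Insert 51: 51 > 33 → go right; 51 > 37 → go right; 51 > 48 → go right. Place as right child of 48.
Insert 19: 19 < 33 → go left; 19 < 24 → go left; 19 > 13 → go right. Place as right child of 13.
Insert 30: 30 < 33 → go left; 30 > 24 → go right; 30 > 26 → go right. Place as right child of 26.
Insert 11: 11 < 33 → go left; 11 < 24 → go left; 11 < 13 → go left. Place as left child of 13.
Insert 45: 45 > 33 → go right; 45 > 37 → go right; 45 < 48 → go left. Place as left child of 48.
Insert 44: 44 > 33 → go right; 44 > 37 → go right; 44 < 48 → go left; 44 < 45 → go left. Place as left child of 45.
Insert 46: 46 > 33 → go right; 46 > 37 → go right; 46 < 48 → go left; 46 > 45 → go right. Place as right child of 45.
Insert 10: 10 < 33 → go left; 10 < 24 → go left; 10 < 13 → go left; 10 < 11 → go left. Place as left child of 11.
Insert 35: 35 > 33 → go right; 35 < 37 → go left. Place as left child of 37.
Insert 28: 28 < 33 → go left; 28 > 24 → go right; 28 > 26 → go right; 28 < 30 → go left. Place as left child of 30.
Insert 34: 34 > 33 → go right; 34 < 37 → go left; 34 < 35 → go left. Place as left child of 35.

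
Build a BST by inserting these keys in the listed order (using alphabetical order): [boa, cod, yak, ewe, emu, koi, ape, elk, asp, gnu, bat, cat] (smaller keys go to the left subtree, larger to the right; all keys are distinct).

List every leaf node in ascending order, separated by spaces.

Insert boa: tree is empty, so boa becomes the root.
Insert cod: cod > boa → go right. Place as right child of boa.
Insert yak: yak > boa → go right; yak > cod → go right. Place as right child of cod.
Insert ewe: ewe > boa → go right; ewe > cod → go right; ewe < yak → go left. Place as left child of yak.
Insert emu: emu > boa → go right; emu > cod → go right; emu < yak → go left; emu < ewe → go left. Place as left child of ewe.
Insert koi: koi > boa → go right; koi > cod → go right; koi < yak → go left; koi > ewe → go right. Place as right child of ewe.
Insert ape: ape < boa → go left. Place as left child of boa.
Insert elk: elk > boa → go right; elk > cod → go right; elk < yak → go left; elk < ewe → go left; elk < emu → go left. Place as left child of emu.
Insert asp: asp < boa → go left; asp > ape → go right. Place as right child of ape.
Insert gnu: gnu > boa → go right; gnu > cod → go right; gnu < yak → go left; gnu > ewe → go right; gnu < koi → go left. Place as left child of koi.
Insert bat: bat < boa → go left; bat > ape → go right; bat > asp → go right. Place as right child of asp.
Insert cat: cat > boa → go right; cat < cod → go left. Place as left child of cod.

bat cat elk gnu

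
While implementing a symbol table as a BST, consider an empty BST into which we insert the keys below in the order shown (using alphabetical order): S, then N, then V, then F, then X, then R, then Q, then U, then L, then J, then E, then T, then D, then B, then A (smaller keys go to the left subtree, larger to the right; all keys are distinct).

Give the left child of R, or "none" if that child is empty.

Insert S: tree is empty, so S becomes the root.
Insert N: N < S → go left. Place as left child of S.
Insert V: V > S → go right. Place as right child of S.
Insert F: F < S → go left; F < N → go left. Place as left child of N.
Insert X: X > S → go right; X > V → go right. Place as right child of V.
Insert R: R < S → go left; R > N → go right. Place as right child of N.
Insert Q: Q < S → go left; Q > N → go right; Q < R → go left. Place as left child of R.
Insert U: U > S → go right; U < V → go left. Place as left child of V.
Insert L: L < S → go left; L < N → go left; L > F → go right. Place as right child of F.
Insert J: J < S → go left; J < N → go left; J > F → go right; J < L → go left. Place as left child of L.
Insert E: E < S → go left; E < N → go left; E < F → go left. Place as left child of F.
Insert T: T > S → go right; T < V → go left; T < U → go left. Place as left child of U.
Insert D: D < S → go left; D < N → go left; D < F → go left; D < E → go left. Place as left child of E.
Insert B: B < S → go left; B < N → go left; B < F → go left; B < E → go left; B < D → go left. Place as left child of D.
Insert A: A < S → go left; A < N → go left; A < F → go left; A < E → go left; A < D → go left; A < B → go left. Place as left child of B.

Q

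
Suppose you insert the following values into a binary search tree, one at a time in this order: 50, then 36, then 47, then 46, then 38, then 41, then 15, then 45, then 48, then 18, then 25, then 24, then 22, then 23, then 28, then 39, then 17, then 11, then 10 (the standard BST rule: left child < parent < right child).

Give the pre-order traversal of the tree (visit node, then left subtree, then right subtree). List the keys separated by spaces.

50 36 15 11 10 18 17 25 24 22 23 28 47 46 38 41 39 45 48

50: root
36: left child of 50 (depth 1)
47: right child of 36 (depth 2)
46: left child of 47 (depth 3)
38: left child of 46 (depth 4)
41: right child of 38 (depth 5)
15: left child of 36 (depth 2)
45: right child of 41 (depth 6)
48: right child of 47 (depth 3)
18: right child of 15 (depth 3)
25: right child of 18 (depth 4)
24: left child of 25 (depth 5)
22: left child of 24 (depth 6)
23: right child of 22 (depth 7)
28: right child of 25 (depth 5)
39: left child of 41 (depth 6)
17: left child of 18 (depth 4)
11: left child of 15 (depth 3)
10: left child of 11 (depth 4)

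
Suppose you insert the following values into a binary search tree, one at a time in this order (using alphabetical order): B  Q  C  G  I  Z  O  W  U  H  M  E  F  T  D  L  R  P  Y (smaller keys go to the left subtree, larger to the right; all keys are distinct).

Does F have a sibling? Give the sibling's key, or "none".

Insert B: tree is empty, so B becomes the root.
Insert Q: Q > B → go right. Place as right child of B.
Insert C: C > B → go right; C < Q → go left. Place as left child of Q.
Insert G: G > B → go right; G < Q → go left; G > C → go right. Place as right child of C.
Insert I: I > B → go right; I < Q → go left; I > C → go right; I > G → go right. Place as right child of G.
Insert Z: Z > B → go right; Z > Q → go right. Place as right child of Q.
Insert O: O > B → go right; O < Q → go left; O > C → go right; O > G → go right; O > I → go right. Place as right child of I.
Insert W: W > B → go right; W > Q → go right; W < Z → go left. Place as left child of Z.
Insert U: U > B → go right; U > Q → go right; U < Z → go left; U < W → go left. Place as left child of W.
Insert H: H > B → go right; H < Q → go left; H > C → go right; H > G → go right; H < I → go left. Place as left child of I.
Insert M: M > B → go right; M < Q → go left; M > C → go right; M > G → go right; M > I → go right; M < O → go left. Place as left child of O.
Insert E: E > B → go right; E < Q → go left; E > C → go right; E < G → go left. Place as left child of G.
Insert F: F > B → go right; F < Q → go left; F > C → go right; F < G → go left; F > E → go right. Place as right child of E.
Insert T: T > B → go right; T > Q → go right; T < Z → go left; T < W → go left; T < U → go left. Place as left child of U.
Insert D: D > B → go right; D < Q → go left; D > C → go right; D < G → go left; D < E → go left. Place as left child of E.
Insert L: L > B → go right; L < Q → go left; L > C → go right; L > G → go right; L > I → go right; L < O → go left; L < M → go left. Place as left child of M.
Insert R: R > B → go right; R > Q → go right; R < Z → go left; R < W → go left; R < U → go left; R < T → go left. Place as left child of T.
Insert P: P > B → go right; P < Q → go left; P > C → go right; P > G → go right; P > I → go right; P > O → go right. Place as right child of O.
Insert Y: Y > B → go right; Y > Q → go right; Y < Z → go left; Y > W → go right. Place as right child of W.

F's parent is E; the other child of E is D.

D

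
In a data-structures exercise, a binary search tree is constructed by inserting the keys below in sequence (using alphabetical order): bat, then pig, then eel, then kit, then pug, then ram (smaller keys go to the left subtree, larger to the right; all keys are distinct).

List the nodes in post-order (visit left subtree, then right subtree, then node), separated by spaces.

bat: root
pig: right child of bat (depth 1)
eel: left child of pig (depth 2)
kit: right child of eel (depth 3)
pug: right child of pig (depth 2)
ram: right child of pug (depth 3)

kit eel ram pug pig bat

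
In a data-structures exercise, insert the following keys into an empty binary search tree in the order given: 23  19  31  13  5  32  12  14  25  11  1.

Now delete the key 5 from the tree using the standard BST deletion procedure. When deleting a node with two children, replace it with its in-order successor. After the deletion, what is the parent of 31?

23: root
19: left child of 23 (depth 1)
31: right child of 23 (depth 1)
13: left child of 19 (depth 2)
5: left child of 13 (depth 3)
32: right child of 31 (depth 2)
12: right child of 5 (depth 4)
14: right child of 13 (depth 3)
25: left child of 31 (depth 2)
11: left child of 12 (depth 5)
1: left child of 5 (depth 4)

Delete 5 (two children — replace with in-order successor).
After deletion, 31's parent is 23.

23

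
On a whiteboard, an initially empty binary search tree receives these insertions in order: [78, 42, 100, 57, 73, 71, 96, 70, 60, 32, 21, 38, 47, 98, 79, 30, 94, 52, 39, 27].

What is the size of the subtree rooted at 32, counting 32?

78: root
42: left child of 78 (depth 1)
100: right child of 78 (depth 1)
57: right child of 42 (depth 2)
73: right child of 57 (depth 3)
71: left child of 73 (depth 4)
96: left child of 100 (depth 2)
70: left child of 71 (depth 5)
60: left child of 70 (depth 6)
32: left child of 42 (depth 2)
21: left child of 32 (depth 3)
38: right child of 32 (depth 3)
47: left child of 57 (depth 3)
98: right child of 96 (depth 3)
79: left child of 96 (depth 3)
30: right child of 21 (depth 4)
94: right child of 79 (depth 4)
52: right child of 47 (depth 4)
39: right child of 38 (depth 4)
27: left child of 30 (depth 5)

Subtree rooted at 32 contains: 32, 21, 30, 27, 38, 39 — 6 nodes.

6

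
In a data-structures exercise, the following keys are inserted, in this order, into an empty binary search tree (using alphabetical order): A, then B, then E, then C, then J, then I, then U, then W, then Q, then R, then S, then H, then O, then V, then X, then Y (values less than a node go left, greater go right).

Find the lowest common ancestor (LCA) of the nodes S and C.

E

Insert A: tree is empty, so A becomes the root.
Insert B: B > A → go right. Place as right child of A.
Insert E: E > A → go right; E > B → go right. Place as right child of B.
Insert C: C > A → go right; C > B → go right; C < E → go left. Place as left child of E.
Insert J: J > A → go right; J > B → go right; J > E → go right. Place as right child of E.
Insert I: I > A → go right; I > B → go right; I > E → go right; I < J → go left. Place as left child of J.
Insert U: U > A → go right; U > B → go right; U > E → go right; U > J → go right. Place as right child of J.
Insert W: W > A → go right; W > B → go right; W > E → go right; W > J → go right; W > U → go right. Place as right child of U.
Insert Q: Q > A → go right; Q > B → go right; Q > E → go right; Q > J → go right; Q < U → go left. Place as left child of U.
Insert R: R > A → go right; R > B → go right; R > E → go right; R > J → go right; R < U → go left; R > Q → go right. Place as right child of Q.
Insert S: S > A → go right; S > B → go right; S > E → go right; S > J → go right; S < U → go left; S > Q → go right; S > R → go right. Place as right child of R.
Insert H: H > A → go right; H > B → go right; H > E → go right; H < J → go left; H < I → go left. Place as left child of I.
Insert O: O > A → go right; O > B → go right; O > E → go right; O > J → go right; O < U → go left; O < Q → go left. Place as left child of Q.
Insert V: V > A → go right; V > B → go right; V > E → go right; V > J → go right; V > U → go right; V < W → go left. Place as left child of W.
Insert X: X > A → go right; X > B → go right; X > E → go right; X > J → go right; X > U → go right; X > W → go right. Place as right child of W.
Insert Y: Y > A → go right; Y > B → go right; Y > E → go right; Y > J → go right; Y > U → go right; Y > W → go right; Y > X → go right. Place as right child of X.

Path to S: A → B → E → J → U → Q → R → S
Path to C: A → B → E → C
The paths share a prefix ending at E, then split left and right.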